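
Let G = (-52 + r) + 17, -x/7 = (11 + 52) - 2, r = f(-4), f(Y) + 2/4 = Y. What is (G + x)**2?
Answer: 870489/4 ≈ 2.1762e+5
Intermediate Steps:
f(Y) = -1/2 + Y
r = -9/2 (r = -1/2 - 4 = -9/2 ≈ -4.5000)
x = -427 (x = -7*((11 + 52) - 2) = -7*(63 - 2) = -7*61 = -427)
G = -79/2 (G = (-52 - 9/2) + 17 = -113/2 + 17 = -79/2 ≈ -39.500)
(G + x)**2 = (-79/2 - 427)**2 = (-933/2)**2 = 870489/4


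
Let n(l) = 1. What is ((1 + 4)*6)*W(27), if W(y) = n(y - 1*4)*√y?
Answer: 90*√3 ≈ 155.88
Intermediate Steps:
W(y) = √y (W(y) = 1*√y = √y)
((1 + 4)*6)*W(27) = ((1 + 4)*6)*√27 = (5*6)*(3*√3) = 30*(3*√3) = 90*√3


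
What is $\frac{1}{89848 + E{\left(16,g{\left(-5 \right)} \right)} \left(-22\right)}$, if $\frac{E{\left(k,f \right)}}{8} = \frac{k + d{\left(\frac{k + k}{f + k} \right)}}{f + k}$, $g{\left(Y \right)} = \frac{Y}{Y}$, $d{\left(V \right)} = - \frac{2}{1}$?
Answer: $\frac{17}{1524952} \approx 1.1148 \cdot 10^{-5}$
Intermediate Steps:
$d{\left(V \right)} = -2$ ($d{\left(V \right)} = \left(-2\right) 1 = -2$)
$g{\left(Y \right)} = 1$
$E{\left(k,f \right)} = \frac{8 \left(-2 + k\right)}{f + k}$ ($E{\left(k,f \right)} = 8 \frac{k - 2}{f + k} = 8 \frac{-2 + k}{f + k} = \frac{8 \left(-2 + k\right)}{f + k}$)
$\frac{1}{89848 + E{\left(16,g{\left(-5 \right)} \right)} \left(-22\right)} = \frac{1}{89848 + \frac{8 \left(-2 + 16\right)}{1 + 16} \left(-22\right)} = \frac{1}{89848 + 8 \cdot \frac{1}{17} \cdot 14 \left(-22\right)} = \frac{1}{89848 + \frac{112}{17} \left(-22\right)} = \frac{1}{89848 - \frac{2464}{17}} = \frac{1}{\frac{1524952}{17}} = \frac{17}{1524952}$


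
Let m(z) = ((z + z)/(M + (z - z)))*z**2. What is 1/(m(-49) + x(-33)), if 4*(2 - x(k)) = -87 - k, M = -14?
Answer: 2/33645 ≈ 5.9444e-5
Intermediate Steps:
x(k) = 95/4 + k/4 (x(k) = 2 - (-87 - k)/4 = 2 + (87/4 + k/4) = 95/4 + k/4)
m(z) = -z**3/7 (m(z) = ((z + z)/(-14 + (z - z)))*z**2 = ((2*z)/(-14 + 0))*z**2 = ((2*z)/(-14))*z**2 = ((2*z)*(-1/14))*z**2 = (-z/7)*z**2 = -z**3/7)
1/(m(-49) + x(-33)) = 1/(-1/7*(-49)**3 + (95/4 + (1/4)*(-33))) = 1/(-1/7*(-117649) + (95/4 - 33/4)) = 1/(16807 + 31/2) = 1/(33645/2) = 2/33645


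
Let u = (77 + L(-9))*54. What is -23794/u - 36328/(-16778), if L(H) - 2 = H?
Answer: -65473973/15855210 ≈ -4.1295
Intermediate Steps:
L(H) = 2 + H
u = 3780 (u = (77 + (2 - 9))*54 = (77 - 7)*54 = 70*54 = 3780)
-23794/u - 36328/(-16778) = -23794/3780 - 36328/(-16778) = -23794*1/3780 - 36328*(-1/16778) = -11897/1890 + 18164/8389 = -65473973/15855210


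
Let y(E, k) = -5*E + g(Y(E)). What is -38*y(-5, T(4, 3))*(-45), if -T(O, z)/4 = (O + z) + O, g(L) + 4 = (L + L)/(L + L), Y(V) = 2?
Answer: 37620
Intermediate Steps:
g(L) = -3 (g(L) = -4 + (L + L)/(L + L) = -4 + (2*L)/((2*L)) = -4 + (2*L)*(1/(2*L)) = -4 + 1 = -3)
T(O, z) = -8*O - 4*z (T(O, z) = -4*((O + z) + O) = -4*(z + 2*O) = -8*O - 4*z)
y(E, k) = -3 - 5*E (y(E, k) = -5*E - 3 = -3 - 5*E)
-38*y(-5, T(4, 3))*(-45) = -38*(-3 - 5*(-5))*(-45) = -38*(-3 + 25)*(-45) = -38*22*(-45) = -836*(-45) = 37620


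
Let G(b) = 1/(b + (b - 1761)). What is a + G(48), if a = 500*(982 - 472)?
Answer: 424574999/1665 ≈ 2.5500e+5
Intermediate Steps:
a = 255000 (a = 500*510 = 255000)
G(b) = 1/(-1761 + 2*b) (G(b) = 1/(b + (-1761 + b)) = 1/(-1761 + 2*b))
a + G(48) = 255000 + 1/(-1761 + 2*48) = 255000 + 1/(-1761 + 96) = 255000 + 1/(-1665) = 255000 - 1/1665 = 424574999/1665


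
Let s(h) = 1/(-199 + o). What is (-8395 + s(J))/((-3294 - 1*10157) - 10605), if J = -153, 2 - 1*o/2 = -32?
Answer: 549873/1575668 ≈ 0.34898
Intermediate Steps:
o = 68 (o = 4 - 2*(-32) = 4 + 64 = 68)
s(h) = -1/131 (s(h) = 1/(-199 + 68) = 1/(-131) = -1/131)
(-8395 + s(J))/((-3294 - 1*10157) - 10605) = (-8395 - 1/131)/((-3294 - 1*10157) - 10605) = -1099746/(131*((-3294 - 10157) - 10605)) = -1099746/(131*(-13451 - 10605)) = -1099746/131/(-24056) = -1099746/131*(-1/24056) = 549873/1575668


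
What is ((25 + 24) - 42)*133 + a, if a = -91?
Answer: 840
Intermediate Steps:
((25 + 24) - 42)*133 + a = ((25 + 24) - 42)*133 - 91 = (49 - 42)*133 - 91 = 7*133 - 91 = 931 - 91 = 840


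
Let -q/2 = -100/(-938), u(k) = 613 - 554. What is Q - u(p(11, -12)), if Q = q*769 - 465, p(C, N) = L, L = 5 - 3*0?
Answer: -322656/469 ≈ -687.97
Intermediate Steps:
L = 5 (L = 5 + 0 = 5)
p(C, N) = 5
u(k) = 59
q = -100/469 (q = -(-200)/(-938) = -(-200)*(-1)/938 = -2*50/469 = -100/469 ≈ -0.21322)
Q = -294985/469 (Q = -100/469*769 - 465 = -76900/469 - 465 = -294985/469 ≈ -628.97)
Q - u(p(11, -12)) = -294985/469 - 1*59 = -294985/469 - 59 = -322656/469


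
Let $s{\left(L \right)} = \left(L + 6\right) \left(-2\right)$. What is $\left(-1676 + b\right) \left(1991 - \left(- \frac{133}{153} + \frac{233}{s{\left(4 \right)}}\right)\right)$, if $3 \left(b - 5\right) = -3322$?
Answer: $- \frac{10219991923}{1836} \approx -5.5664 \cdot 10^{6}$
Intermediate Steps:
$s{\left(L \right)} = -12 - 2 L$ ($s{\left(L \right)} = \left(6 + L\right) \left(-2\right) = -12 - 2 L$)
$b = - \frac{3307}{3}$ ($b = 5 + \frac{1}{3} \left(-3322\right) = 5 - \frac{3322}{3} = - \frac{3307}{3} \approx -1102.3$)
$\left(-1676 + b\right) \left(1991 - \left(- \frac{133}{153} + \frac{233}{s{\left(4 \right)}}\right)\right) = \left(-1676 - \frac{3307}{3}\right) \left(1991 - \left(- \frac{133}{153} + \frac{233}{-12 - 8}\right)\right) = - \frac{8335 \left(1991 - \left(- \frac{133}{153} + \frac{233}{-12 - 8}\right)\right)}{3} = - \frac{8335 \left(1991 - \left(- \frac{133}{153} + \frac{233}{-20}\right)\right)}{3} = - \frac{8335 \left(1991 + \left(\left(-233\right) \left(- \frac{1}{20}\right) + \frac{133}{153}\right)\right)}{3} = - \frac{8335 \left(1991 + \left(\frac{233}{20} + \frac{133}{153}\right)\right)}{3} = - \frac{8335 \left(1991 + \frac{38309}{3060}\right)}{3} = \left(- \frac{8335}{3}\right) \frac{6130769}{3060} = - \frac{10219991923}{1836}$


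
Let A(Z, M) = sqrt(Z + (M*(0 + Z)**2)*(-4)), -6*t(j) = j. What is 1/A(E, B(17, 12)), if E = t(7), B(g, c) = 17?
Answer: -3*I*sqrt(3374)/1687 ≈ -0.10329*I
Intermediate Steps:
t(j) = -j/6
E = -7/6 (E = -1/6*7 = -7/6 ≈ -1.1667)
A(Z, M) = sqrt(Z - 4*M*Z**2) (A(Z, M) = sqrt(Z + (M*Z**2)*(-4)) = sqrt(Z - 4*M*Z**2))
1/A(E, B(17, 12)) = 1/(sqrt(-7*(1 - 4*17*(-7/6))/6)) = 1/(sqrt(-7*(1 + 238/3)/6)) = 1/(sqrt(-7/6*241/3)) = 1/(sqrt(-1687/18)) = 1/(I*sqrt(3374)/6) = -3*I*sqrt(3374)/1687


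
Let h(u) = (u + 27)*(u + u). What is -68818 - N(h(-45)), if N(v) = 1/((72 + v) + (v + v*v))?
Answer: -180833884417/2627712 ≈ -68818.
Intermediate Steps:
h(u) = 2*u*(27 + u) (h(u) = (27 + u)*(2*u) = 2*u*(27 + u))
N(v) = 1/(72 + v**2 + 2*v) (N(v) = 1/((72 + v) + (v + v**2)) = 1/(72 + v**2 + 2*v))
-68818 - N(h(-45)) = -68818 - 1/(72 + (2*(-45)*(27 - 45))**2 + 2*(2*(-45)*(27 - 45))) = -68818 - 1/(72 + (2*(-45)*(-18))**2 + 2*(2*(-45)*(-18))) = -68818 - 1/(72 + 1620**2 + 2*1620) = -68818 - 1/(72 + 2624400 + 3240) = -68818 - 1/2627712 = -180833884417/2627712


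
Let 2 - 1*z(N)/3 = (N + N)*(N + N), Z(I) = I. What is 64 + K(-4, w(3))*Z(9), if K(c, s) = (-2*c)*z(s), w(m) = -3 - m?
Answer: -30608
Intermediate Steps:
z(N) = 6 - 12*N² (z(N) = 6 - 3*(N + N)*(N + N) = 6 - 3*2*N*2*N = 6 - 12*N²)
K(c, s) = -2*c*(6 - 12*s²) (K(c, s) = (-2*c)*(6 - 12*s²) = -2*c*(6 - 12*s²))
64 + K(-4, w(3))*Z(9) = 64 + (12*(-4)*(-1 + 2*(-3 - 1*3)²))*9 = 64 + (12*(-4)*(-1 + 2*(-3 - 3)²))*9 = 64 + (12*(-4)*(-1 + 2*(-6)²))*9 = 64 + (12*(-4)*(-1 + 2*36))*9 = 64 + (12*(-4)*(-1 + 72))*9 = 64 + (12*(-4)*71)*9 = 64 - 3408*9 = 64 - 30672 = -30608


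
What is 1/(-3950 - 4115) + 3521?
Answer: 28396864/8065 ≈ 3521.0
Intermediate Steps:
1/(-3950 - 4115) + 3521 = 1/(-8065) + 3521 = -1/8065 + 3521 = 28396864/8065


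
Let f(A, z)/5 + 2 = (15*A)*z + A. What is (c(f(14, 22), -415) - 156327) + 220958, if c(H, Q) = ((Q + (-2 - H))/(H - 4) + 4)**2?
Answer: 34659931404225/536200336 ≈ 64640.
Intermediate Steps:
f(A, z) = -10 + 5*A + 75*A*z (f(A, z) = -10 + 5*((15*A)*z + A) = -10 + 5*(15*A*z + A) = -10 + 5*(A + 15*A*z) = -10 + (5*A + 75*A*z) = -10 + 5*A + 75*A*z)
c(H, Q) = (4 + (-2 + Q - H)/(-4 + H))**2 (c(H, Q) = ((-2 + Q - H)/(-4 + H) + 4)**2 = (4 + (-2 + Q - H)/(-4 + H))**2)
(c(f(14, 22), -415) - 156327) + 220958 = ((-18 - 415 + 3*(-10 + 5*14 + 75*14*22))**2/(-4 + (-10 + 5*14 + 75*14*22))**2 - 156327) + 220958 = ((-18 - 415 + 3*(-10 + 70 + 23100))**2/(-4 + (-10 + 70 + 23100))**2 - 156327) + 220958 = ((-18 - 415 + 3*23160)**2/(-4 + 23160)**2 - 156327) + 220958 = ((-18 - 415 + 69480)**2/23156**2 - 156327) + 220958 = ((1/536200336)*69047**2 - 156327) + 220958 = ((1/536200336)*4767488209 - 156327) + 220958 = (4767488209/536200336 - 156327) + 220958 = -83817822437663/536200336 + 220958 = 34659931404225/536200336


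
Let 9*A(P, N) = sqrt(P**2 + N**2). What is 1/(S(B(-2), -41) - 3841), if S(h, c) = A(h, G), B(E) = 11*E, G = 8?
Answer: -311121/1195015213 - 18*sqrt(137)/1195015213 ≈ -0.00026053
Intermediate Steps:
A(P, N) = sqrt(N**2 + P**2)/9 (A(P, N) = sqrt(P**2 + N**2)/9 = sqrt(N**2 + P**2)/9)
S(h, c) = sqrt(64 + h**2)/9 (S(h, c) = sqrt(8**2 + h**2)/9 = sqrt(64 + h**2)/9)
1/(S(B(-2), -41) - 3841) = 1/(sqrt(64 + (11*(-2))**2)/9 - 3841) = 1/(sqrt(64 + (-22)**2)/9 - 3841) = 1/(sqrt(64 + 484)/9 - 3841) = 1/(sqrt(548)/9 - 3841) = 1/((2*sqrt(137))/9 - 3841) = 1/(2*sqrt(137)/9 - 3841) = 1/(-3841 + 2*sqrt(137)/9)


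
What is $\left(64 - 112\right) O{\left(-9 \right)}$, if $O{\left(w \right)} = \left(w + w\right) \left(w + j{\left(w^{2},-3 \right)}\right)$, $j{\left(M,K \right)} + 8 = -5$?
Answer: $-19008$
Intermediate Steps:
$j{\left(M,K \right)} = -13$ ($j{\left(M,K \right)} = -8 - 5 = -13$)
$O{\left(w \right)} = 2 w \left(-13 + w\right)$ ($O{\left(w \right)} = \left(w + w\right) \left(w - 13\right) = 2 w \left(-13 + w\right)$)
$\left(64 - 112\right) O{\left(-9 \right)} = \left(64 - 112\right) 2 \left(-9\right) \left(-13 - 9\right) = - 48 \cdot 2 \left(-9\right) \left(-22\right) = \left(-48\right) 396 = -19008$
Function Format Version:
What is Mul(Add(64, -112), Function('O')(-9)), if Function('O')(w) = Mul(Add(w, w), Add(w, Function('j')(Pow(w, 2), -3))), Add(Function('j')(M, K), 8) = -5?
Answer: -19008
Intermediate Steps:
Function('j')(M, K) = -13 (Function('j')(M, K) = Add(-8, -5) = -13)
Function('O')(w) = Mul(2, w, Add(-13, w)) (Function('O')(w) = Mul(Add(w, w), Add(w, -13)) = Mul(Mul(2, w), Add(-13, w)) = Mul(2, w, Add(-13, w)))
Mul(Add(64, -112), Function('O')(-9)) = Mul(Add(64, -112), Mul(2, -9, Add(-13, -9))) = Mul(-48, Mul(2, -9, -22)) = Mul(-48, 396) = -19008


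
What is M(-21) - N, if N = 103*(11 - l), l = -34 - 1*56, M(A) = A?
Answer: -10424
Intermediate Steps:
l = -90 (l = -34 - 56 = -90)
N = 10403 (N = 103*(11 - 1*(-90)) = 103*(11 + 90) = 103*101 = 10403)
M(-21) - N = -21 - 1*10403 = -21 - 10403 = -10424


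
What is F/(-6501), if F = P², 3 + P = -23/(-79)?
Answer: -45796/40572741 ≈ -0.0011287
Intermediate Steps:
P = -214/79 (P = -3 - 23/(-79) = -3 - 23*(-1/79) = -3 + 23/79 = -214/79 ≈ -2.7089)
F = 45796/6241 (F = (-214/79)² = 45796/6241 ≈ 7.3379)
F/(-6501) = (45796/6241)/(-6501) = (45796/6241)*(-1/6501) = -45796/40572741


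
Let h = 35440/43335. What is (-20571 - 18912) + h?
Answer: -342192073/8667 ≈ -39482.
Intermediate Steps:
h = 7088/8667 (h = 35440*(1/43335) = 7088/8667 ≈ 0.81781)
(-20571 - 18912) + h = (-20571 - 18912) + 7088/8667 = -39483 + 7088/8667 = -342192073/8667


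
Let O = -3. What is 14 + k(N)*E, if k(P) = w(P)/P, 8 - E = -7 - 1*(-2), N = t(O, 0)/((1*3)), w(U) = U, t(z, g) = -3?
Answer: 27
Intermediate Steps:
N = -1 (N = -3/(1*3) = -3/3 = -3*1/3 = -1)
E = 13 (E = 8 - (-7 - 1*(-2)) = 8 - (-7 + 2) = 8 - 1*(-5) = 8 + 5 = 13)
k(P) = 1 (k(P) = P/P = 1)
14 + k(N)*E = 14 + 1*13 = 14 + 13 = 27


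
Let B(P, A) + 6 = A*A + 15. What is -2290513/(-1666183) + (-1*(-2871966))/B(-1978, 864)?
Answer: 2165033444281/414604646805 ≈ 5.2219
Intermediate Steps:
B(P, A) = 9 + A² (B(P, A) = -6 + (A*A + 15) = -6 + (A² + 15) = -6 + (15 + A²) = 9 + A²)
-2290513/(-1666183) + (-1*(-2871966))/B(-1978, 864) = -2290513/(-1666183) + (-1*(-2871966))/(9 + 864²) = -2290513*(-1/1666183) + 2871966/(9 + 746496) = 2290513/1666183 + 2871966/746505 = 2290513/1666183 + 2871966*(1/746505) = 2290513/1666183 + 957322/248835 = 2165033444281/414604646805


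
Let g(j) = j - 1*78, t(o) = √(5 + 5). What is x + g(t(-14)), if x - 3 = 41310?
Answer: 41235 + √10 ≈ 41238.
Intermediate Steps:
x = 41313 (x = 3 + 41310 = 41313)
t(o) = √10
g(j) = -78 + j (g(j) = j - 78 = -78 + j)
x + g(t(-14)) = 41313 + (-78 + √10) = 41235 + √10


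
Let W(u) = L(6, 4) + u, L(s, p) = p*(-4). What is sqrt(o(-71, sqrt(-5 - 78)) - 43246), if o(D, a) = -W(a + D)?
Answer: sqrt(-43159 - I*sqrt(83)) ≈ 0.022 - 207.75*I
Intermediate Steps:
L(s, p) = -4*p
W(u) = -16 + u (W(u) = -4*4 + u = -16 + u)
o(D, a) = 16 - D - a (o(D, a) = -(-16 + (a + D)) = -(-16 + (D + a)) = -(-16 + D + a) = 16 - D - a)
sqrt(o(-71, sqrt(-5 - 78)) - 43246) = sqrt((16 - 1*(-71) - sqrt(-5 - 78)) - 43246) = sqrt((16 + 71 - sqrt(-83)) - 43246) = sqrt((16 + 71 - I*sqrt(83)) - 43246) = sqrt((87 - I*sqrt(83)) - 43246) = sqrt(-43159 - I*sqrt(83))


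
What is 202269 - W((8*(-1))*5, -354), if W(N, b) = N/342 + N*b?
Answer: 32166659/171 ≈ 1.8811e+5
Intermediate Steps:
W(N, b) = N/342 + N*b
202269 - W((8*(-1))*5, -354) = 202269 - (8*(-1))*5*(1/342 - 354) = 202269 - (-8*5)*(-121067)/342 = 202269 - (-40)*(-121067)/342 = 202269 - 1*2421340/171 = 202269 - 2421340/171 = 32166659/171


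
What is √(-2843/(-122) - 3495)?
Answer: I*√51672734/122 ≈ 58.921*I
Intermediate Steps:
√(-2843/(-122) - 3495) = √(-2843*(-1/122) - 3495) = √(2843/122 - 3495) = √(-423547/122) = I*√51672734/122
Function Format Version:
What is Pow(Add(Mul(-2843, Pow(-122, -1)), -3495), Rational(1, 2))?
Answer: Mul(Rational(1, 122), I, Pow(51672734, Rational(1, 2))) ≈ Mul(58.921, I)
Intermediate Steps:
Pow(Add(Mul(-2843, Pow(-122, -1)), -3495), Rational(1, 2)) = Pow(Add(Mul(-2843, Rational(-1, 122)), -3495), Rational(1, 2)) = Pow(Add(Rational(2843, 122), -3495), Rational(1, 2)) = Pow(Rational(-423547, 122), Rational(1, 2)) = Mul(Rational(1, 122), I, Pow(51672734, Rational(1, 2)))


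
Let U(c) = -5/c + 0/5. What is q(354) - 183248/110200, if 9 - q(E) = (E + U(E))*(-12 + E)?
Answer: -98385101354/812725 ≈ -1.2106e+5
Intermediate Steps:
U(c) = -5/c (U(c) = -5/c + 0*(⅕) = -5/c + 0 = -5/c)
q(E) = 9 - (-12 + E)*(E - 5/E) (q(E) = 9 - (E - 5/E)*(-12 + E) = 9 - (-12 + E)*(E - 5/E))
q(354) - 183248/110200 = (14 - 1*354² - 60/354 + 12*354) - 183248/110200 = (14 - 1*125316 - 60*1/354 + 4248) - 183248*1/110200 = (14 - 125316 - 10/59 + 4248) - 22906/13775 = -7142196/59 - 22906/13775 = -98385101354/812725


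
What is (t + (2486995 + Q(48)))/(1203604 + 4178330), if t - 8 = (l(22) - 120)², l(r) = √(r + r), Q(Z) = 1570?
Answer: 834339/1793978 - 80*√11/896989 ≈ 0.46478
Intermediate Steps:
l(r) = √2*√r (l(r) = √(2*r) = √2*√r)
t = 8 + (-120 + 2*√11)² (t = 8 + (√2*√22 - 120)² = 8 + (2*√11 - 120)² = 8 + (-120 + 2*√11)² ≈ 12860.)
(t + (2486995 + Q(48)))/(1203604 + 4178330) = ((14452 - 480*√11) + (2486995 + 1570))/(1203604 + 4178330) = ((14452 - 480*√11) + 2488565)/5381934 = (2503017 - 480*√11)*(1/5381934) = 834339/1793978 - 80*√11/896989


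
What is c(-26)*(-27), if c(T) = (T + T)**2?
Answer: -73008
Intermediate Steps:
c(T) = 4*T**2 (c(T) = (2*T)**2 = 4*T**2)
c(-26)*(-27) = (4*(-26)**2)*(-27) = (4*676)*(-27) = 2704*(-27) = -73008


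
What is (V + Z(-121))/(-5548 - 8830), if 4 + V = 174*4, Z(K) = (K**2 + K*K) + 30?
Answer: -1154/553 ≈ -2.0868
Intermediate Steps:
Z(K) = 30 + 2*K**2 (Z(K) = (K**2 + K**2) + 30 = 2*K**2 + 30 = 30 + 2*K**2)
V = 692 (V = -4 + 174*4 = -4 + 696 = 692)
(V + Z(-121))/(-5548 - 8830) = (692 + (30 + 2*(-121)**2))/(-5548 - 8830) = (692 + (30 + 2*14641))/(-14378) = (692 + (30 + 29282))*(-1/14378) = (692 + 29312)*(-1/14378) = 30004*(-1/14378) = -1154/553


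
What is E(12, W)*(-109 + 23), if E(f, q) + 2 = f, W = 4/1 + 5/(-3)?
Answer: -860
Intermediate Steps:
W = 7/3 (W = 4*1 + 5*(-1/3) = 4 - 5/3 = 7/3 ≈ 2.3333)
E(f, q) = -2 + f
E(12, W)*(-109 + 23) = (-2 + 12)*(-109 + 23) = 10*(-86) = -860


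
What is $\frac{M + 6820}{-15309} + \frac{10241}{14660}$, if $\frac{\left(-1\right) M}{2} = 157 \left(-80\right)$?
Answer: $- \frac{311460931}{224429940} \approx -1.3878$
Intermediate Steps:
$M = 25120$ ($M = - 2 \cdot 157 \left(-80\right) = \left(-2\right) \left(-12560\right) = 25120$)
$\frac{M + 6820}{-15309} + \frac{10241}{14660} = \frac{25120 + 6820}{-15309} + \frac{10241}{14660} = 31940 \left(- \frac{1}{15309}\right) + 10241 \cdot \frac{1}{14660} = - \frac{31940}{15309} + \frac{10241}{14660} = - \frac{311460931}{224429940}$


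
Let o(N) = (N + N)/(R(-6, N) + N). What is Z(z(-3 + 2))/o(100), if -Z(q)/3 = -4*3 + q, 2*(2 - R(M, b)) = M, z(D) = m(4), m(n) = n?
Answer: 63/5 ≈ 12.600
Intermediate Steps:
z(D) = 4
R(M, b) = 2 - M/2
Z(q) = 36 - 3*q (Z(q) = -3*(-4*3 + q) = -3*(-12 + q) = 36 - 3*q)
o(N) = 2*N/(5 + N) (o(N) = (N + N)/((2 - ½*(-6)) + N) = (2*N)/((2 + 3) + N) = (2*N)/(5 + N) = 2*N/(5 + N))
Z(z(-3 + 2))/o(100) = (36 - 3*4)/((2*100/(5 + 100))) = (36 - 12)/((2*100/105)) = 24/((2*100*(1/105))) = 24/(40/21) = 24*(21/40) = 63/5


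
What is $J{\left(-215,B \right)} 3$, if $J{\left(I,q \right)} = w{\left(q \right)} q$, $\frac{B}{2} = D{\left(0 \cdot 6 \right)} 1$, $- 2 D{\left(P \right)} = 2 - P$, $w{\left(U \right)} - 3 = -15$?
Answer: $72$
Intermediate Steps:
$w{\left(U \right)} = -12$ ($w{\left(U \right)} = 3 - 15 = -12$)
$D{\left(P \right)} = -1 + \frac{P}{2}$ ($D{\left(P \right)} = - \frac{2 - P}{2} = -1 + \frac{P}{2}$)
$B = -2$ ($B = 2 \left(-1 + \frac{0 \cdot 6}{2}\right) 1 = 2 \left(-1 + \frac{1}{2} \cdot 0\right) 1 = 2 \left(-1 + 0\right) 1 = 2 \left(\left(-1\right) 1\right) = 2 \left(-1\right) = -2$)
$J{\left(I,q \right)} = - 12 q$
$J{\left(-215,B \right)} 3 = \left(-12\right) \left(-2\right) 3 = 24 \cdot 3 = 72$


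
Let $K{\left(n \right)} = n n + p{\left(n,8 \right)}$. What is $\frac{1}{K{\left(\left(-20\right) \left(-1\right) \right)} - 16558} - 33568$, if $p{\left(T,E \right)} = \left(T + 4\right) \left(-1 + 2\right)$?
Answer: $- \frac{541586113}{16134} \approx -33568.0$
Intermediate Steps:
$p{\left(T,E \right)} = 4 + T$ ($p{\left(T,E \right)} = \left(4 + T\right) 1 = 4 + T$)
$K{\left(n \right)} = 4 + n + n^{2}$ ($K{\left(n \right)} = n n + \left(4 + n\right) = n^{2} + \left(4 + n\right) = 4 + n + n^{2}$)
$\frac{1}{K{\left(\left(-20\right) \left(-1\right) \right)} - 16558} - 33568 = \frac{1}{\left(4 - -20 + \left(\left(-20\right) \left(-1\right)\right)^{2}\right) - 16558} - 33568 = \frac{1}{\left(4 + 20 + 20^{2}\right) - 16558} - 33568 = \frac{1}{\left(4 + 20 + 400\right) - 16558} - 33568 = \frac{1}{424 - 16558} - 33568 = \frac{1}{-16134} - 33568 = - \frac{1}{16134} - 33568 = - \frac{541586113}{16134}$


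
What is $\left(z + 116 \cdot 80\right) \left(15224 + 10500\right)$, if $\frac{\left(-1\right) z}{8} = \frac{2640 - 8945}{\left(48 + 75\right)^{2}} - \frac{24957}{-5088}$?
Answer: $\frac{190672877003239}{801837} \approx 2.378 \cdot 10^{8}$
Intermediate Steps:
$z = - \frac{115164871}{3207348}$ ($z = - 8 \left(\frac{2640 - 8945}{\left(48 + 75\right)^{2}} - \frac{24957}{-5088}\right) = - 8 \left(- \frac{6305}{123^{2}} - - \frac{8319}{1696}\right) = - 8 \left(- \frac{6305}{15129} + \frac{8319}{1696}\right) = \left(-8\right) \frac{115164871}{25658784} = - \frac{115164871}{3207348} \approx -35.907$)
$\left(z + 116 \cdot 80\right) \left(15224 + 10500\right) = \left(- \frac{115164871}{3207348} + 116 \cdot 80\right) \left(15224 + 10500\right) = \left(- \frac{115164871}{3207348} + 9280\right) 25724 = \frac{29649024569}{3207348} \cdot 25724 = \frac{190672877003239}{801837}$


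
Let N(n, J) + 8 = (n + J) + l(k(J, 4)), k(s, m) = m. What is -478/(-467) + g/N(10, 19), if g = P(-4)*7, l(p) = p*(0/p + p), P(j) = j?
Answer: 4610/17279 ≈ 0.26680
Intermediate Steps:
l(p) = p² (l(p) = p*(0 + p) = p*p = p²)
N(n, J) = 8 + J + n (N(n, J) = -8 + ((n + J) + 4²) = -8 + ((J + n) + 16) = -8 + (16 + J + n) = 8 + J + n)
g = -28 (g = -4*7 = -28)
-478/(-467) + g/N(10, 19) = -478/(-467) - 28/(8 + 19 + 10) = -478*(-1/467) - 28/37 = 478/467 - 28*1/37 = 478/467 - 28/37 = 4610/17279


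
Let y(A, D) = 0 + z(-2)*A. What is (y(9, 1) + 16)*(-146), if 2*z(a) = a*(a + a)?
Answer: -7592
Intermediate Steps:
z(a) = a**2 (z(a) = (a*(a + a))/2 = (a*(2*a))/2 = (2*a**2)/2 = a**2)
y(A, D) = 4*A (y(A, D) = 0 + (-2)**2*A = 0 + 4*A = 4*A)
(y(9, 1) + 16)*(-146) = (4*9 + 16)*(-146) = (36 + 16)*(-146) = 52*(-146) = -7592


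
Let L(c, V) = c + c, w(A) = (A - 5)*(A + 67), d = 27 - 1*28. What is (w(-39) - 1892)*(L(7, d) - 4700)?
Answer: 14639064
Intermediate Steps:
d = -1 (d = 27 - 28 = -1)
w(A) = (-5 + A)*(67 + A)
L(c, V) = 2*c
(w(-39) - 1892)*(L(7, d) - 4700) = ((-335 + (-39)**2 + 62*(-39)) - 1892)*(2*7 - 4700) = ((-335 + 1521 - 2418) - 1892)*(14 - 4700) = (-1232 - 1892)*(-4686) = -3124*(-4686) = 14639064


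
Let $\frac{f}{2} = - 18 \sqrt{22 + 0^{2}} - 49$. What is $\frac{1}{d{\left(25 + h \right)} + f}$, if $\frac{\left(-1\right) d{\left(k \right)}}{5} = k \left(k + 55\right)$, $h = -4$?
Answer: $- \frac{4039}{32612786} + \frac{9 \sqrt{22}}{16306393} \approx -0.00012126$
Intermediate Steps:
$d{\left(k \right)} = - 5 k \left(55 + k\right)$ ($d{\left(k \right)} = - 5 k \left(k + 55\right) = - 5 k \left(55 + k\right)$)
$f = -98 - 36 \sqrt{22}$ ($f = 2 \left(- 18 \sqrt{22 + 0^{2}} - 49\right) = 2 \left(- 18 \sqrt{22 + 0} - 49\right) = 2 \left(- 18 \sqrt{22} - 49\right) = 2 \left(-49 - 18 \sqrt{22}\right) = -98 - 36 \sqrt{22} \approx -266.85$)
$\frac{1}{d{\left(25 + h \right)} + f} = \frac{1}{- 5 \left(25 - 4\right) \left(55 + \left(25 - 4\right)\right) - \left(98 + 36 \sqrt{22}\right)} = \frac{1}{\left(-5\right) 21 \left(55 + 21\right) - \left(98 + 36 \sqrt{22}\right)} = \frac{1}{\left(-5\right) 21 \cdot 76 - \left(98 + 36 \sqrt{22}\right)} = \frac{1}{-7980 - \left(98 + 36 \sqrt{22}\right)} = \frac{1}{-8078 - 36 \sqrt{22}}$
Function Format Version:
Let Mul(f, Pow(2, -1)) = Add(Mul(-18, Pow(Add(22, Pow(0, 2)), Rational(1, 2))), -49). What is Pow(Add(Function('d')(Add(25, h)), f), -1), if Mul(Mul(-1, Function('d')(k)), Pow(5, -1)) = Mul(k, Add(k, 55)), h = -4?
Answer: Add(Rational(-4039, 32612786), Mul(Rational(9, 16306393), Pow(22, Rational(1, 2)))) ≈ -0.00012126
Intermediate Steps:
Function('d')(k) = Mul(-5, k, Add(55, k)) (Function('d')(k) = Mul(-5, Mul(k, Add(k, 55))) = Mul(-5, Mul(k, Add(55, k))) = Mul(-5, k, Add(55, k)))
f = Add(-98, Mul(-36, Pow(22, Rational(1, 2)))) (f = Mul(2, Add(Mul(-18, Pow(Add(22, Pow(0, 2)), Rational(1, 2))), -49)) = Mul(2, Add(Mul(-18, Pow(Add(22, 0), Rational(1, 2))), -49)) = Mul(2, Add(Mul(-18, Pow(22, Rational(1, 2))), -49)) = Mul(2, Add(-49, Mul(-18, Pow(22, Rational(1, 2))))) = Add(-98, Mul(-36, Pow(22, Rational(1, 2)))) ≈ -266.85)
Pow(Add(Function('d')(Add(25, h)), f), -1) = Pow(Add(Mul(-5, Add(25, -4), Add(55, Add(25, -4))), Add(-98, Mul(-36, Pow(22, Rational(1, 2))))), -1) = Pow(Add(Mul(-5, 21, Add(55, 21)), Add(-98, Mul(-36, Pow(22, Rational(1, 2))))), -1) = Pow(Add(Mul(-5, 21, 76), Add(-98, Mul(-36, Pow(22, Rational(1, 2))))), -1) = Pow(Add(-7980, Add(-98, Mul(-36, Pow(22, Rational(1, 2))))), -1) = Pow(Add(-8078, Mul(-36, Pow(22, Rational(1, 2)))), -1)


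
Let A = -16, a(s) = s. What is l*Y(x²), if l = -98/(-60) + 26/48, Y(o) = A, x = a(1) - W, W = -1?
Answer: -174/5 ≈ -34.800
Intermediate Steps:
x = 2 (x = 1 - 1*(-1) = 1 + 1 = 2)
Y(o) = -16
l = 87/40 (l = -98*(-1/60) + 26*(1/48) = 49/30 + 13/24 = 87/40 ≈ 2.1750)
l*Y(x²) = (87/40)*(-16) = -174/5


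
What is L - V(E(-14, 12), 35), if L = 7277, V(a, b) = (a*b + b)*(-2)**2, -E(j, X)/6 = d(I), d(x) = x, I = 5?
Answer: 11337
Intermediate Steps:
E(j, X) = -30 (E(j, X) = -6*5 = -30)
V(a, b) = 4*b + 4*a*b (V(a, b) = (b + a*b)*4 = 4*b + 4*a*b)
L - V(E(-14, 12), 35) = 7277 - 4*35*(1 - 30) = 7277 - 4*35*(-29) = 7277 - 1*(-4060) = 7277 + 4060 = 11337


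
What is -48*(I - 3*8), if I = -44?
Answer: 3264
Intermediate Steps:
-48*(I - 3*8) = -48*(-44 - 3*8) = -48*(-44 - 24) = -48*(-68) = 3264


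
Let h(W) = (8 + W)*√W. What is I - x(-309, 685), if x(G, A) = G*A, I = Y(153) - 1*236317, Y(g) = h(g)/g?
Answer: -24652 + 161*√17/51 ≈ -24639.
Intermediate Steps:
h(W) = √W*(8 + W)
Y(g) = (8 + g)/√g (Y(g) = (√g*(8 + g))/g = (8 + g)/√g)
I = -236317 + 161*√17/51 (I = (8 + 153)/√153 - 1*236317 = (√17/51)*161 - 236317 = 161*√17/51 - 236317 = -236317 + 161*√17/51 ≈ -2.3630e+5)
x(G, A) = A*G
I - x(-309, 685) = (-236317 + 161*√17/51) - 685*(-309) = (-236317 + 161*√17/51) - 1*(-211665) = (-236317 + 161*√17/51) + 211665 = -24652 + 161*√17/51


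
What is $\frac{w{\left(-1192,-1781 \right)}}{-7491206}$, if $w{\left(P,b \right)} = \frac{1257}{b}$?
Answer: $\frac{1257}{13341837886} \approx 9.4215 \cdot 10^{-8}$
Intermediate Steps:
$\frac{w{\left(-1192,-1781 \right)}}{-7491206} = \frac{1257 \frac{1}{-1781}}{-7491206} = 1257 \left(- \frac{1}{1781}\right) \left(- \frac{1}{7491206}\right) = \left(- \frac{1257}{1781}\right) \left(- \frac{1}{7491206}\right) = \frac{1257}{13341837886}$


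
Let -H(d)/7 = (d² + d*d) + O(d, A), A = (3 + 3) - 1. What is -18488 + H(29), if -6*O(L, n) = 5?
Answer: -181537/6 ≈ -30256.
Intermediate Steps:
A = 5 (A = 6 - 1 = 5)
O(L, n) = -⅚ (O(L, n) = -⅙*5 = -⅚)
H(d) = 35/6 - 14*d² (H(d) = -7*((d² + d*d) - ⅚) = -7*((d² + d²) - ⅚) = -7*(2*d² - ⅚) = -7*(-⅚ + 2*d²) = 35/6 - 14*d²)
-18488 + H(29) = -18488 + (35/6 - 14*29²) = -18488 + (35/6 - 14*841) = -18488 + (35/6 - 11774) = -18488 - 70609/6 = -181537/6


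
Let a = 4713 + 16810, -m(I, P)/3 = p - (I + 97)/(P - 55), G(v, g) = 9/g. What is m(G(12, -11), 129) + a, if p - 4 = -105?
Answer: 8884769/407 ≈ 21830.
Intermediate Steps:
p = -101 (p = 4 - 105 = -101)
m(I, P) = 303 + 3*(97 + I)/(-55 + P) (m(I, P) = -3*(-101 - (I + 97)/(P - 55)) = -3*(-101 - (97 + I)/(-55 + P)) = 303 + 3*(97 + I)/(-55 + P))
a = 21523
m(G(12, -11), 129) + a = 3*(-5458 + 9/(-11) + 101*129)/(-55 + 129) + 21523 = 3*(-5458 + 9*(-1/11) + 13029)/74 + 21523 = 3*(1/74)*(-5458 - 9/11 + 13029) + 21523 = 3*(1/74)*(83272/11) + 21523 = 124908/407 + 21523 = 8884769/407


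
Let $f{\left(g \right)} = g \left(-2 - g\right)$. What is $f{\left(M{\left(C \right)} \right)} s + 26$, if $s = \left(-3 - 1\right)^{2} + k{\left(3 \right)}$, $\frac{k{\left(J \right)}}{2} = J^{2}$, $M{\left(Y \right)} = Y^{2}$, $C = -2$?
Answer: $-790$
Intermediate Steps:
$k{\left(J \right)} = 2 J^{2}$
$s = 34$ ($s = \left(-3 - 1\right)^{2} + 2 \cdot 3^{2} = \left(-4\right)^{2} + 2 \cdot 9 = 16 + 18 = 34$)
$f{\left(M{\left(C \right)} \right)} s + 26 = - \left(-2\right)^{2} \left(2 + \left(-2\right)^{2}\right) 34 + 26 = \left(-1\right) 4 \left(2 + 4\right) 34 + 26 = \left(-1\right) 4 \cdot 6 \cdot 34 + 26 = \left(-24\right) 34 + 26 = -816 + 26 = -790$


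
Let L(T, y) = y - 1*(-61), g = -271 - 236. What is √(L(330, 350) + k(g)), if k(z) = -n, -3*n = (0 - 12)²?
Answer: 3*√51 ≈ 21.424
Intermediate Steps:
n = -48 (n = -(0 - 12)²/3 = -⅓*(-12)² = -⅓*144 = -48)
g = -507
k(z) = 48 (k(z) = -1*(-48) = 48)
L(T, y) = 61 + y (L(T, y) = y + 61 = 61 + y)
√(L(330, 350) + k(g)) = √((61 + 350) + 48) = √(411 + 48) = √459 = 3*√51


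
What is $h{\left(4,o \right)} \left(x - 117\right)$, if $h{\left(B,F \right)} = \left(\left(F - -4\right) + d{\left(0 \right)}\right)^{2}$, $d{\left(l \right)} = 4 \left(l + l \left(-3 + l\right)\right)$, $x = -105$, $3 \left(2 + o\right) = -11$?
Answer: $- \frac{1850}{3} \approx -616.67$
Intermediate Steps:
$o = - \frac{17}{3}$ ($o = -2 + \frac{1}{3} \left(-11\right) = -2 - \frac{11}{3} = - \frac{17}{3} \approx -5.6667$)
$d{\left(l \right)} = 4 l + 4 l \left(-3 + l\right)$
$h{\left(B,F \right)} = \left(4 + F\right)^{2}$ ($h{\left(B,F \right)} = \left(\left(F - -4\right) + 4 \cdot 0 \left(-2 + 0\right)\right)^{2} = \left(\left(F + 4\right) + 4 \cdot 0 \left(-2\right)\right)^{2} = \left(\left(4 + F\right) + 0\right)^{2} = \left(4 + F\right)^{2}$)
$h{\left(4,o \right)} \left(x - 117\right) = \left(4 - \frac{17}{3}\right)^{2} \left(-105 - 117\right) = \left(- \frac{5}{3}\right)^{2} \left(-222\right) = \frac{25}{9} \left(-222\right) = - \frac{1850}{3}$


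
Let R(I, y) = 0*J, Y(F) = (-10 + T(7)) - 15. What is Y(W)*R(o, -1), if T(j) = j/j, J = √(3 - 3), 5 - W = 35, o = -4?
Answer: 0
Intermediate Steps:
W = -30 (W = 5 - 1*35 = 5 - 35 = -30)
J = 0 (J = √0 = 0)
T(j) = 1
Y(F) = -24 (Y(F) = (-10 + 1) - 15 = -9 - 15 = -24)
R(I, y) = 0 (R(I, y) = 0*0 = 0)
Y(W)*R(o, -1) = -24*0 = 0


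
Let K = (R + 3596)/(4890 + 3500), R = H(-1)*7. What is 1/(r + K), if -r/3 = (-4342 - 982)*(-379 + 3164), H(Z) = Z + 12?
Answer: 8390/373204151473 ≈ 2.2481e-8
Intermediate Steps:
H(Z) = 12 + Z
R = 77 (R = (12 - 1)*7 = 11*7 = 77)
r = 44482020 (r = -3*(-4342 - 982)*(-379 + 3164) = -(-15972)*2785 = -3*(-14827340) = 44482020)
K = 3673/8390 (K = (77 + 3596)/(4890 + 3500) = 3673/8390 ≈ 0.43778)
1/(r + K) = 1/(44482020 + 3673/8390) = 1/(373204151473/8390) = 8390/373204151473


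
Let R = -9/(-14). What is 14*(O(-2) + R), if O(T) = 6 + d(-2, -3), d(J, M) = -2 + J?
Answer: 37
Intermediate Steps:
R = 9/14 (R = -9*(-1/14) = 9/14 ≈ 0.64286)
O(T) = 2 (O(T) = 6 + (-2 - 2) = 6 - 4 = 2)
14*(O(-2) + R) = 14*(2 + 9/14) = 14*(37/14) = 37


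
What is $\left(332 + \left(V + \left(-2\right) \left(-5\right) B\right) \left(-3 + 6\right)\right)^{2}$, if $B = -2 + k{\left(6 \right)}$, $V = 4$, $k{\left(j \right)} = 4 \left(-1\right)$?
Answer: $26896$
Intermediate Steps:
$k{\left(j \right)} = -4$
$B = -6$ ($B = -2 - 4 = -6$)
$\left(332 + \left(V + \left(-2\right) \left(-5\right) B\right) \left(-3 + 6\right)\right)^{2} = \left(332 + \left(4 + \left(-2\right) \left(-5\right) \left(-6\right)\right) \left(-3 + 6\right)\right)^{2} = \left(332 + \left(4 + 10 \left(-6\right)\right) 3\right)^{2} = \left(332 + \left(4 - 60\right) 3\right)^{2} = \left(332 - 168\right)^{2} = 164^{2} = 26896$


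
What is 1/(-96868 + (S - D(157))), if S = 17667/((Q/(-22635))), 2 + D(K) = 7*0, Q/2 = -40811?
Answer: -81622/7506504107 ≈ -1.0873e-5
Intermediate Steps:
Q = -81622 (Q = 2*(-40811) = -81622)
D(K) = -2 (D(K) = -2 + 7*0 = -2 + 0 = -2)
S = 399892545/81622 (S = 17667/((-81622/(-22635))) = 17667/((-81622*(-1/22635))) = 17667/(81622/22635) = 17667*(22635/81622) = 399892545/81622 ≈ 4899.3)
1/(-96868 + (S - D(157))) = 1/(-96868 + (399892545/81622 - 1*(-2))) = 1/(-96868 + (399892545/81622 + 2)) = 1/(-96868 + 400055789/81622) = 1/(-7506504107/81622) = -81622/7506504107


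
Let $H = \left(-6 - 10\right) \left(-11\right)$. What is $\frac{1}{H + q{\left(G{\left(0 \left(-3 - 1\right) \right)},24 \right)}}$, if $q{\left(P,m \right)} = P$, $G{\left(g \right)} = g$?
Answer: $\frac{1}{176} \approx 0.0056818$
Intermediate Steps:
$H = 176$ ($H = \left(-16\right) \left(-11\right) = 176$)
$\frac{1}{H + q{\left(G{\left(0 \left(-3 - 1\right) \right)},24 \right)}} = \frac{1}{176 + 0 \left(-3 - 1\right)} = \frac{1}{176 + 0 \left(-4\right)} = \frac{1}{176 + 0} = \frac{1}{176}$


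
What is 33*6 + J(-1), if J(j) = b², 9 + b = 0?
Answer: 279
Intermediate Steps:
b = -9 (b = -9 + 0 = -9)
J(j) = 81 (J(j) = (-9)² = 81)
33*6 + J(-1) = 33*6 + 81 = 198 + 81 = 279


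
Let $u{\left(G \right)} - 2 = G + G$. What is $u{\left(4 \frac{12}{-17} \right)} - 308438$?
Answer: $- \frac{5243508}{17} \approx -3.0844 \cdot 10^{5}$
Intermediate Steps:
$u{\left(G \right)} = 2 + 2 G$ ($u{\left(G \right)} = 2 + \left(G + G\right) = 2 + 2 G$)
$u{\left(4 \frac{12}{-17} \right)} - 308438 = \left(2 + 2 \cdot 4 \frac{12}{-17}\right) - 308438 = \left(2 + 2 \cdot 4 \cdot 12 \left(- \frac{1}{17}\right)\right) - 308438 = \left(2 + 2 \cdot 4 \left(- \frac{12}{17}\right)\right) - 308438 = \left(2 + 2 \left(- \frac{48}{17}\right)\right) - 308438 = \left(2 - \frac{96}{17}\right) - 308438 = - \frac{62}{17} - 308438 = - \frac{5243508}{17}$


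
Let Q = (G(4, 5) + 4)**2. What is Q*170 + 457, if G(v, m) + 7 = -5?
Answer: 11337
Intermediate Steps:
G(v, m) = -12 (G(v, m) = -7 - 5 = -12)
Q = 64 (Q = (-12 + 4)**2 = (-8)**2 = 64)
Q*170 + 457 = 64*170 + 457 = 10880 + 457 = 11337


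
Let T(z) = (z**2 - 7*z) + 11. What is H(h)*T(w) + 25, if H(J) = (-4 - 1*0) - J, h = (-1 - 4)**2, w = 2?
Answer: -4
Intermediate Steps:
h = 25 (h = (-5)**2 = 25)
H(J) = -4 - J (H(J) = (-4 + 0) - J = -4 - J)
T(z) = 11 + z**2 - 7*z
H(h)*T(w) + 25 = (-4 - 1*25)*(11 + 2**2 - 7*2) + 25 = (-4 - 25)*(11 + 4 - 14) + 25 = -29*1 + 25 = -29 + 25 = -4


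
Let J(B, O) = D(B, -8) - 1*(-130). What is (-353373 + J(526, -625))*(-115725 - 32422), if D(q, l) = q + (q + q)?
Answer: 52098114755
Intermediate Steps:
D(q, l) = 3*q (D(q, l) = q + 2*q = 3*q)
J(B, O) = 130 + 3*B (J(B, O) = 3*B - 1*(-130) = 3*B + 130 = 130 + 3*B)
(-353373 + J(526, -625))*(-115725 - 32422) = (-353373 + (130 + 3*526))*(-115725 - 32422) = (-353373 + (130 + 1578))*(-148147) = (-353373 + 1708)*(-148147) = -351665*(-148147) = 52098114755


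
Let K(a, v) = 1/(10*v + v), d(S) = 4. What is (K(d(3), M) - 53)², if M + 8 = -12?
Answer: 135978921/48400 ≈ 2809.5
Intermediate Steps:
M = -20 (M = -8 - 12 = -20)
K(a, v) = 1/(11*v)
(K(d(3), M) - 53)² = ((1/11)/(-20) - 53)² = ((1/11)*(-1/20) - 53)² = (-1/220 - 53)² = (-11661/220)² = 135978921/48400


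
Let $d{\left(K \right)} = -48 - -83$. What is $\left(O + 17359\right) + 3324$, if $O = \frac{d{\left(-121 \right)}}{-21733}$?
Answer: $\frac{449503604}{21733} \approx 20683.0$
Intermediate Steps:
$d{\left(K \right)} = 35$ ($d{\left(K \right)} = -48 + 83 = 35$)
$O = - \frac{35}{21733}$ ($O = \frac{35}{-21733} = 35 \left(- \frac{1}{21733}\right) = - \frac{35}{21733} \approx -0.0016105$)
$\left(O + 17359\right) + 3324 = \left(- \frac{35}{21733} + 17359\right) + 3324 = \frac{377263112}{21733} + 3324 = \frac{449503604}{21733}$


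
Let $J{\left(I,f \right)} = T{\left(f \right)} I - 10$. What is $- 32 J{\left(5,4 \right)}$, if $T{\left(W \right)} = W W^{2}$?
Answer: $-9920$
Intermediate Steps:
$T{\left(W \right)} = W^{3}$
$J{\left(I,f \right)} = -10 + I f^{3}$ ($J{\left(I,f \right)} = f^{3} I - 10 = I f^{3} - 10 = -10 + I f^{3}$)
$- 32 J{\left(5,4 \right)} = - 32 \left(-10 + 5 \cdot 4^{3}\right) = - 32 \left(-10 + 5 \cdot 64\right) = - 32 \left(-10 + 320\right) = \left(-32\right) 310 = -9920$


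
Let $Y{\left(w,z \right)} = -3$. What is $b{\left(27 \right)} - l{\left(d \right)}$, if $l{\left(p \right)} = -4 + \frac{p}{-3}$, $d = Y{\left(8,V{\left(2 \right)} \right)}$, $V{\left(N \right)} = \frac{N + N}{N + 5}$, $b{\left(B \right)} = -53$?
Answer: $-50$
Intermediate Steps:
$V{\left(N \right)} = \frac{2 N}{5 + N}$
$d = -3$
$l{\left(p \right)} = -4 - \frac{p}{3}$ ($l{\left(p \right)} = -4 + p \left(- \frac{1}{3}\right) = -4 - \frac{p}{3}$)
$b{\left(27 \right)} - l{\left(d \right)} = -53 - \left(-4 - -1\right) = -53 - \left(-4 + 1\right) = -53 - -3 = -53 + 3 = -50$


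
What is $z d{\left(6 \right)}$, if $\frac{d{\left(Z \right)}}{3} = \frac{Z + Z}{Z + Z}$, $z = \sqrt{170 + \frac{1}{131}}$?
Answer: $\frac{3 \sqrt{2917501}}{131} \approx 39.116$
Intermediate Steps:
$z = \frac{\sqrt{2917501}}{131}$ ($z = \sqrt{170 + \frac{1}{131}} = \sqrt{\frac{22271}{131}} = \frac{\sqrt{2917501}}{131} \approx 13.039$)
$d{\left(Z \right)} = 3$ ($d{\left(Z \right)} = 3 \frac{Z + Z}{Z + Z} = 3 \frac{2 Z}{2 Z} = 3 \cdot 2 Z \frac{1}{2 Z} = 3 \cdot 1 = 3$)
$z d{\left(6 \right)} = \frac{\sqrt{2917501}}{131} \cdot 3 = \frac{3 \sqrt{2917501}}{131}$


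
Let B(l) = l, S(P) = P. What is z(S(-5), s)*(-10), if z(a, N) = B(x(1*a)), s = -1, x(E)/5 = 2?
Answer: -100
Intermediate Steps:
x(E) = 10 (x(E) = 5*2 = 10)
z(a, N) = 10
z(S(-5), s)*(-10) = 10*(-10) = -100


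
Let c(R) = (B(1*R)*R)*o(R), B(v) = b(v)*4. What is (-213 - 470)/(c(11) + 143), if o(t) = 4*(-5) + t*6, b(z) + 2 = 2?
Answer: -683/143 ≈ -4.7762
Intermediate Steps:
b(z) = 0 (b(z) = -2 + 2 = 0)
B(v) = 0 (B(v) = 0*4 = 0)
o(t) = -20 + 6*t
c(R) = 0 (c(R) = (0*R)*(-20 + 6*R) = 0*(-20 + 6*R) = 0)
(-213 - 470)/(c(11) + 143) = (-213 - 470)/(0 + 143) = -683/143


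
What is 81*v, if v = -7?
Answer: -567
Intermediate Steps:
81*v = 81*(-7) = -567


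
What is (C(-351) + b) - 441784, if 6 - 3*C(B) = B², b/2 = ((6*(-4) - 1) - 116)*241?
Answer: -550811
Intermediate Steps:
b = -67962 (b = 2*(((6*(-4) - 1) - 116)*241) = 2*(((-24 - 1) - 116)*241) = 2*((-25 - 116)*241) = 2*(-141*241) = 2*(-33981) = -67962)
C(B) = 2 - B²/3
(C(-351) + b) - 441784 = ((2 - ⅓*(-351)²) - 67962) - 441784 = ((2 - ⅓*123201) - 67962) - 441784 = ((2 - 41067) - 67962) - 441784 = (-41065 - 67962) - 441784 = -109027 - 441784 = -550811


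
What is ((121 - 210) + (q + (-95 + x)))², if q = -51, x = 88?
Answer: 21609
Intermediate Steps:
((121 - 210) + (q + (-95 + x)))² = ((121 - 210) + (-51 + (-95 + 88)))² = (-89 + (-51 - 7))² = (-89 - 58)² = (-147)² = 21609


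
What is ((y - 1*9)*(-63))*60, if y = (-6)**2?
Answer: -102060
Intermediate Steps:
y = 36
((y - 1*9)*(-63))*60 = ((36 - 1*9)*(-63))*60 = ((36 - 9)*(-63))*60 = (27*(-63))*60 = -1701*60 = -102060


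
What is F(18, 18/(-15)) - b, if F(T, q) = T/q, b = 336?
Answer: -351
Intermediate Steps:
F(18, 18/(-15)) - b = 18/((18/(-15))) - 1*336 = 18/((18*(-1/15))) - 336 = 18/(-6/5) - 336 = 18*(-⅚) - 336 = -15 - 336 = -351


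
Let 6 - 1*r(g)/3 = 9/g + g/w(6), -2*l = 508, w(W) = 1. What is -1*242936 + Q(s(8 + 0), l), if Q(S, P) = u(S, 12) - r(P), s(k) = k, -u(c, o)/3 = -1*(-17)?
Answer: -61916845/254 ≈ -2.4377e+5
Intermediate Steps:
u(c, o) = -51 (u(c, o) = -(-3)*(-17) = -3*17 = -51)
l = -254 (l = -½*508 = -254)
r(g) = 18 - 27/g - 3*g (r(g) = 18 - 3*(9/g + g/1) = 18 - 3*(9/g + g*1) = 18 - 3*(9/g + g) = 18 - 3*(g + 9/g) = 18 + (-27/g - 3*g) = 18 - 27/g - 3*g)
Q(S, P) = -69 + 3*P + 27/P (Q(S, P) = -51 - (18 - 27/P - 3*P) = -51 + (-18 + 3*P + 27/P) = -69 + 3*P + 27/P)
-1*242936 + Q(s(8 + 0), l) = -1*242936 + (-69 + 3*(-254) + 27/(-254)) = -242936 + (-69 - 762 + 27*(-1/254)) = -242936 + (-69 - 762 - 27/254) = -242936 - 211101/254 = -61916845/254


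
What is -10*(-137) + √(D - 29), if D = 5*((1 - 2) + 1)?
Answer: 1370 + I*√29 ≈ 1370.0 + 5.3852*I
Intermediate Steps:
D = 0 (D = 5*(-1 + 1) = 5*0 = 0)
-10*(-137) + √(D - 29) = -10*(-137) + √(0 - 29) = 1370 + √(-29) = 1370 + I*√29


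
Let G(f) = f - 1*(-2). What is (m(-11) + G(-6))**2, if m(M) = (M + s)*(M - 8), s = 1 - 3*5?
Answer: 221841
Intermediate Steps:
G(f) = 2 + f (G(f) = f + 2 = 2 + f)
s = -14 (s = 1 - 15 = -14)
m(M) = (-14 + M)*(-8 + M) (m(M) = (M - 14)*(M - 8) = (-14 + M)*(-8 + M))
(m(-11) + G(-6))**2 = ((112 + (-11)**2 - 22*(-11)) + (2 - 6))**2 = ((112 + 121 + 242) - 4)**2 = (475 - 4)**2 = 471**2 = 221841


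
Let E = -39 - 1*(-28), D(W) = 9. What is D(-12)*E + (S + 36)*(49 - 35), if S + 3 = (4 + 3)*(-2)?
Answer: 167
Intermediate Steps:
S = -17 (S = -3 + (4 + 3)*(-2) = -3 + 7*(-2) = -3 - 14 = -17)
E = -11 (E = -39 + 28 = -11)
D(-12)*E + (S + 36)*(49 - 35) = 9*(-11) + (-17 + 36)*(49 - 35) = -99 + 19*14 = -99 + 266 = 167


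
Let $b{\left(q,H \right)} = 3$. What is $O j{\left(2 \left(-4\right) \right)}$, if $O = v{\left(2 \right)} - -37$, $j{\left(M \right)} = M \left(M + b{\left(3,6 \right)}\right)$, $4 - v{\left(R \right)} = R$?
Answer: $1560$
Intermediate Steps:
$v{\left(R \right)} = 4 - R$
$j{\left(M \right)} = M \left(3 + M\right)$ ($j{\left(M \right)} = M \left(M + 3\right) = M \left(3 + M\right)$)
$O = 39$ ($O = \left(4 - 2\right) - -37 = \left(4 - 2\right) + 37 = 2 + 37 = 39$)
$O j{\left(2 \left(-4\right) \right)} = 39 \cdot 2 \left(-4\right) \left(3 + 2 \left(-4\right)\right) = 39 \left(- 8 \left(3 - 8\right)\right) = 39 \left(\left(-8\right) \left(-5\right)\right) = 39 \cdot 40 = 1560$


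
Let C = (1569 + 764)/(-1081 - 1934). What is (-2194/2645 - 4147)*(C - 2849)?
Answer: 10473739484068/886075 ≈ 1.1820e+7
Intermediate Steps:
C = -2333/3015 (C = 2333/(-3015) = 2333*(-1/3015) = -2333/3015 ≈ -0.77380)
(-2194/2645 - 4147)*(C - 2849) = (-2194/2645 - 4147)*(-2333/3015 - 2849) = (-2194*1/2645 - 4147)*(-8592068/3015) = (-2194/2645 - 4147)*(-8592068/3015) = -10971009/2645*(-8592068/3015) = 10473739484068/886075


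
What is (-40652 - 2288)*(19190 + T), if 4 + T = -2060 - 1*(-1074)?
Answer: -781508000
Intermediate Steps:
T = -990 (T = -4 + (-2060 - 1*(-1074)) = -4 + (-2060 + 1074) = -4 - 986 = -990)
(-40652 - 2288)*(19190 + T) = (-40652 - 2288)*(19190 - 990) = -42940*18200 = -781508000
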